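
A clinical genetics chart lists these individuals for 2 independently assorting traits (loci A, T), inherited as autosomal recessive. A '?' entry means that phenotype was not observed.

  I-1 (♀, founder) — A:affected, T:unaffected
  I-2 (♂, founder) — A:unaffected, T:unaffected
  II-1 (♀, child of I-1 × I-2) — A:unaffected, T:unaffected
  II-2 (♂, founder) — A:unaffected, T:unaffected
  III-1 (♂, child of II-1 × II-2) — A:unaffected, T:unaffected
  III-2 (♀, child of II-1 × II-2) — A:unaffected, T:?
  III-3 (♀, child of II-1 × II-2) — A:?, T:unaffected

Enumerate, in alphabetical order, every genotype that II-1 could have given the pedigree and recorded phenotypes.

A/I-1 aff ·: aa
A/I-2 un ·: AA|Aa
A/II-1 un I-1×I-2: Aa
A/II-2 un ·: AA|Aa
A/III-1 un II-1×II-2: AA|Aa
A/III-2 un II-1×II-2: AA|Aa
A/III-3 ? II-1×II-2: AA|Aa|aa
⇒ A over [I-1,I-2,II-1,II-2,III-1,III-2,III-3]: 40 consistent
T/I-1 un ·: TT|Tt
T/I-2 un ·: TT|Tt
T/II-1 un I-1×I-2: TT|Tt
T/II-2 un ·: TT|Tt
T/III-1 un II-1×II-2: TT|Tt
T/III-2 ? II-1×II-2: TT|Tt|tt
T/III-3 un II-1×II-2: TT|Tt
⇒ T over [I-1,I-2,II-1,II-2,III-1,III-2,III-3]: 96 consistent

II-1 ∈ {Aa TT, Aa Tt}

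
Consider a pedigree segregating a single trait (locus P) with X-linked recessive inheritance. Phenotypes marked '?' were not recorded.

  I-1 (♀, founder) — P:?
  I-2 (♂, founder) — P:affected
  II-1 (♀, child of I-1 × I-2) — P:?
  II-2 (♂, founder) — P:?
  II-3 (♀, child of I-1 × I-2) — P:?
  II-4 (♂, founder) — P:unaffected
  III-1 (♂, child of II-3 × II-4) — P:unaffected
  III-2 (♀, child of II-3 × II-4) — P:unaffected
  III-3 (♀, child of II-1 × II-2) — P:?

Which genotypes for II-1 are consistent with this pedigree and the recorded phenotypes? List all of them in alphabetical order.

II-1 ∈ {X^PX^p, X^pX^p}

P/I-1 ? ·: X^PX^P|X^PX^p
P/I-2 aff ·: X^pY
P/II-1 ? I-1×I-2: X^PX^p|X^pX^p
P/II-2 ? ·: X^PY|X^pY
P/II-3 ? I-1×I-2: X^PX^p
P/II-4 un ·: X^PY
P/III-1 un II-3×II-4: X^PY
P/III-2 un II-3×II-4: X^PX^P|X^PX^p
P/III-3 ? II-1×II-2: X^PX^P|X^PX^p|X^pX^p
⇒ P over [I-1,I-2,II-1,II-2,II-3,II-4,III-1,III-2,III-3]: 20 consistent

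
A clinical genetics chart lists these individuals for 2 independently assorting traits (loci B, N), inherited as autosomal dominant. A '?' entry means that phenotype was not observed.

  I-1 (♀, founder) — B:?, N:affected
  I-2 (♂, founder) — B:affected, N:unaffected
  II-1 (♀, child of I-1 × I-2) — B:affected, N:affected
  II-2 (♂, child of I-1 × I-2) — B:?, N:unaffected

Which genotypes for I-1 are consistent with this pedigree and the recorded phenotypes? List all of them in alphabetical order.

I-1 ∈ {BB Nn, Bb Nn, bb Nn}

B/I-1 ? ·: bb|Bb|BB
B/I-2 aff ·: Bb|BB
B/II-1 aff I-1×I-2: Bb|BB
B/II-2 ? I-1×I-2: bb|Bb|BB
⇒ B over [I-1,I-2,II-1,II-2]: 18 consistent
N/I-1 aff ·: Nn
N/I-2 un ·: nn
N/II-1 aff I-1×I-2: Nn
N/II-2 un I-1×I-2: nn
⇒ N over [I-1,I-2,II-1,II-2]: 1 consistent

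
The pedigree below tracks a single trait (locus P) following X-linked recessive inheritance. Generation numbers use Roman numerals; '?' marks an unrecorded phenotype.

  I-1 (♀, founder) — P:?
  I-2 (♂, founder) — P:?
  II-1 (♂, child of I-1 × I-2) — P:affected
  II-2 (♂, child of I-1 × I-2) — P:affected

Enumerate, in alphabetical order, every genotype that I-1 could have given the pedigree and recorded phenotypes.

P/I-1 ? ·: X^PX^p|X^pX^p
P/I-2 ? ·: X^PY|X^pY
P/II-1 aff I-1×I-2: X^pY
P/II-2 aff I-1×I-2: X^pY
⇒ P over [I-1,I-2,II-1,II-2]: 4 consistent

I-1 ∈ {X^PX^p, X^pX^p}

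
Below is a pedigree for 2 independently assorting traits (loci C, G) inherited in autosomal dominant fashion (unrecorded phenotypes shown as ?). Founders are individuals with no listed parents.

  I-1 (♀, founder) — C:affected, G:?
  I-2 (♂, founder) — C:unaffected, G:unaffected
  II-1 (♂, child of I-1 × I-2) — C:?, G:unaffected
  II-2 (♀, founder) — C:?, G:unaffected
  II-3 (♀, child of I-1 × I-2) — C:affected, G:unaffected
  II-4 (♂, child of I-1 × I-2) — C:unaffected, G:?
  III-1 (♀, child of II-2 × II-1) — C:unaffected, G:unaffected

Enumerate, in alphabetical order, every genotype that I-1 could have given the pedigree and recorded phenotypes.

I-1 ∈ {Cc Gg, Cc gg}

C/I-1 aff ·: Cc
C/I-2 un ·: cc
C/II-1 ? I-1×I-2: cc|Cc
C/II-2 ? ·: cc|Cc
C/II-3 aff I-1×I-2: Cc
C/II-4 un I-1×I-2: cc
C/III-1 un II-2×II-1: cc
⇒ C over [I-1,I-2,II-1,II-2,II-3,II-4,III-1]: 4 consistent
G/I-1 ? ·: gg|Gg
G/I-2 un ·: gg
G/II-1 un I-1×I-2: gg
G/II-2 un ·: gg
G/II-3 un I-1×I-2: gg
G/II-4 ? I-1×I-2: gg|Gg
G/III-1 un II-2×II-1: gg
⇒ G over [I-1,I-2,II-1,II-2,II-3,II-4,III-1]: 3 consistent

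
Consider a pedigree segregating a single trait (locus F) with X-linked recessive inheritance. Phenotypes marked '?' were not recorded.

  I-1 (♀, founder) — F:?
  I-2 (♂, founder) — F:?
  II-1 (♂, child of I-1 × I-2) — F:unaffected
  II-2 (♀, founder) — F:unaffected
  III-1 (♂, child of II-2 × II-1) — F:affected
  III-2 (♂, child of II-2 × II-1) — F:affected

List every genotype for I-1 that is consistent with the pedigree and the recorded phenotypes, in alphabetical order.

I-1 ∈ {X^FX^F, X^FX^f}

F/I-1 ? ·: X^FX^F|X^FX^f
F/I-2 ? ·: X^FY|X^fY
F/II-1 un I-1×I-2: X^FY
F/II-2 un ·: X^FX^f
F/III-1 aff II-2×II-1: X^fY
F/III-2 aff II-2×II-1: X^fY
⇒ F over [I-1,I-2,II-1,II-2,III-1,III-2]: 4 consistent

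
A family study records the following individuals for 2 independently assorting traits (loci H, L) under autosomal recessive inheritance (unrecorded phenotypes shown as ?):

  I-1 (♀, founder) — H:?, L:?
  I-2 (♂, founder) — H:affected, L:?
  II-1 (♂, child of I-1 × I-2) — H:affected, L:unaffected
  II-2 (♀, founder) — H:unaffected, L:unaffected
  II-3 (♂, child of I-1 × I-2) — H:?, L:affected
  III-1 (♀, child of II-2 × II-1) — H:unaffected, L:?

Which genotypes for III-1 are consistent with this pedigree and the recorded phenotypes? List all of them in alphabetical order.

H/I-1 ? ·: Hh|hh
H/I-2 aff ·: hh
H/II-1 aff I-1×I-2: hh
H/II-2 un ·: HH|Hh
H/II-3 ? I-1×I-2: Hh|hh
H/III-1 un II-2×II-1: Hh
⇒ H over [I-1,I-2,II-1,II-2,II-3,III-1]: 6 consistent
L/I-1 ? ·: Ll|ll
L/I-2 ? ·: Ll|ll
L/II-1 un I-1×I-2: LL|Ll
L/II-2 un ·: LL|Ll
L/II-3 aff I-1×I-2: ll
L/III-1 ? II-2×II-1: LL|Ll|ll
⇒ L over [I-1,I-2,II-1,II-2,II-3,III-1]: 18 consistent

III-1 ∈ {Hh LL, Hh Ll, Hh ll}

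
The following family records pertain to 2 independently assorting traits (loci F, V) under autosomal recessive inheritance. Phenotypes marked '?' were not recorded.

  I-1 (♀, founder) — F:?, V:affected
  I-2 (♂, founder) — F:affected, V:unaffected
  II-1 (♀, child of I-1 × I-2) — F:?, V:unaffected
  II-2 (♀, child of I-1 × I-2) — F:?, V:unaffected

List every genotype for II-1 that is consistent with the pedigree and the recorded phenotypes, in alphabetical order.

II-1 ∈ {Ff Vv, ff Vv}

F/I-1 ? ·: FF|Ff|ff
F/I-2 aff ·: ff
F/II-1 ? I-1×I-2: Ff|ff
F/II-2 ? I-1×I-2: Ff|ff
⇒ F over [I-1,I-2,II-1,II-2]: 6 consistent
V/I-1 aff ·: vv
V/I-2 un ·: VV|Vv
V/II-1 un I-1×I-2: Vv
V/II-2 un I-1×I-2: Vv
⇒ V over [I-1,I-2,II-1,II-2]: 2 consistent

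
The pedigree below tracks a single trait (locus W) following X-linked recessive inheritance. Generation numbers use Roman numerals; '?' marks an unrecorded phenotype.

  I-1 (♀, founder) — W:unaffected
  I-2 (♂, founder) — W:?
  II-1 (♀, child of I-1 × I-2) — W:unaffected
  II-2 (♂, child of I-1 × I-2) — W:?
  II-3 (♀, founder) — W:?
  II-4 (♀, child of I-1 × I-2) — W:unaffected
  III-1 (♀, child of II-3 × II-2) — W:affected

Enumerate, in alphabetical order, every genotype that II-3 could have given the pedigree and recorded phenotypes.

W/I-1 un ·: X^WX^w
W/I-2 ? ·: X^WY|X^wY
W/II-1 un I-1×I-2: X^WX^W|X^WX^w
W/II-2 ? I-1×I-2: X^wY
W/II-3 ? ·: X^WX^w|X^wX^w
W/II-4 un I-1×I-2: X^WX^W|X^WX^w
W/III-1 aff II-3×II-2: X^wX^w
⇒ W over [I-1,I-2,II-1,II-2,II-3,II-4,III-1]: 10 consistent

II-3 ∈ {X^WX^w, X^wX^w}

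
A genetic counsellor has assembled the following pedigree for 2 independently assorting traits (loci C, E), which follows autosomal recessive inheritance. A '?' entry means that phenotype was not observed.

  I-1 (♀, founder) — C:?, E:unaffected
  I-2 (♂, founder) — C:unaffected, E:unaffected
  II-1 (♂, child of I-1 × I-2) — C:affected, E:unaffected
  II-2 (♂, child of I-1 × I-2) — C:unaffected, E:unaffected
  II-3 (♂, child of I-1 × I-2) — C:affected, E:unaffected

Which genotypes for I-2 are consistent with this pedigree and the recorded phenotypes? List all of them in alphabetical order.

I-2 ∈ {Cc EE, Cc Ee}

C/I-1 ? ·: Cc|cc
C/I-2 un ·: Cc
C/II-1 aff I-1×I-2: cc
C/II-2 un I-1×I-2: CC|Cc
C/II-3 aff I-1×I-2: cc
⇒ C over [I-1,I-2,II-1,II-2,II-3]: 3 consistent
E/I-1 un ·: EE|Ee
E/I-2 un ·: EE|Ee
E/II-1 un I-1×I-2: EE|Ee
E/II-2 un I-1×I-2: EE|Ee
E/II-3 un I-1×I-2: EE|Ee
⇒ E over [I-1,I-2,II-1,II-2,II-3]: 25 consistent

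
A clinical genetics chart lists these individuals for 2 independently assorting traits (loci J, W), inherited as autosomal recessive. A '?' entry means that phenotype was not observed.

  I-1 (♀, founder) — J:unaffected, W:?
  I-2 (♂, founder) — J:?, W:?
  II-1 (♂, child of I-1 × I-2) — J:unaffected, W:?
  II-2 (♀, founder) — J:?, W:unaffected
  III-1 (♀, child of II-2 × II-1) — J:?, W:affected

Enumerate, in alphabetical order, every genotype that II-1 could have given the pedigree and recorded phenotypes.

II-1 ∈ {JJ Ww, JJ ww, Jj Ww, Jj ww}

J/I-1 un ·: JJ|Jj
J/I-2 ? ·: JJ|Jj|jj
J/II-1 un I-1×I-2: JJ|Jj
J/II-2 ? ·: JJ|Jj|jj
J/III-1 ? II-2×II-1: JJ|Jj|jj
⇒ J over [I-1,I-2,II-1,II-2,III-1]: 51 consistent
W/I-1 ? ·: WW|Ww|ww
W/I-2 ? ·: WW|Ww|ww
W/II-1 ? I-1×I-2: Ww|ww
W/II-2 un ·: Ww
W/III-1 aff II-2×II-1: ww
⇒ W over [I-1,I-2,II-1,II-2,III-1]: 11 consistent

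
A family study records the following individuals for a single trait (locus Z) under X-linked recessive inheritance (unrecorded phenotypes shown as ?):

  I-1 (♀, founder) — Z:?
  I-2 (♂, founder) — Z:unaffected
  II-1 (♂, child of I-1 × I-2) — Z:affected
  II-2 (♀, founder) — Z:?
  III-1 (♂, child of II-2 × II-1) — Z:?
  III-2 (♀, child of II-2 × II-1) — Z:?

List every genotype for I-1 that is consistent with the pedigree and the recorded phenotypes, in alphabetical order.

I-1 ∈ {X^ZX^z, X^zX^z}

Z/I-1 ? ·: X^ZX^z|X^zX^z
Z/I-2 un ·: X^ZY
Z/II-1 aff I-1×I-2: X^zY
Z/II-2 ? ·: X^ZX^Z|X^ZX^z|X^zX^z
Z/III-1 ? II-2×II-1: X^ZY|X^zY
Z/III-2 ? II-2×II-1: X^ZX^z|X^zX^z
⇒ Z over [I-1,I-2,II-1,II-2,III-1,III-2]: 12 consistent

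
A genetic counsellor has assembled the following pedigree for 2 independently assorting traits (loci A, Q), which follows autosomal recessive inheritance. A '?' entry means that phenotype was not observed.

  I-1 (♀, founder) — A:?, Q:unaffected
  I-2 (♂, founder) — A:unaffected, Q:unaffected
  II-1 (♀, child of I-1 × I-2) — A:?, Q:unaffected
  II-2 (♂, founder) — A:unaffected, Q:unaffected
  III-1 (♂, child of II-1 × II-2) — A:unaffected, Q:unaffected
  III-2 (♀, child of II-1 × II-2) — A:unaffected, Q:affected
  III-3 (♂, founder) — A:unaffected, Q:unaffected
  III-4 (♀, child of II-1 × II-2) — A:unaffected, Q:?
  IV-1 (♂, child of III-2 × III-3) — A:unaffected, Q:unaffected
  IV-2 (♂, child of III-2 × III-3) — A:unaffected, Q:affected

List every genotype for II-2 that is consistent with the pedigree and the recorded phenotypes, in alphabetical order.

A/I-1 ? ·: AA|Aa|aa
A/I-2 un ·: AA|Aa
A/II-1 ? I-1×I-2: AA|Aa|aa
A/II-2 un ·: AA|Aa
A/III-1 un II-1×II-2: AA|Aa
A/III-2 un II-1×II-2: AA|Aa
A/III-3 un ·: AA|Aa
A/III-4 un II-1×II-2: AA|Aa
A/IV-1 un III-2×III-3: AA|Aa
A/IV-2 un III-2×III-3: AA|Aa
⇒ A over [I-1,I-2,II-1,II-2,III-1,III-2,III-3,III-4,IV-1,IV-2]: 780 consistent
Q/I-1 un ·: QQ|Qq
Q/I-2 un ·: QQ|Qq
Q/II-1 un I-1×I-2: Qq
Q/II-2 un ·: Qq
Q/III-1 un II-1×II-2: QQ|Qq
Q/III-2 aff II-1×II-2: qq
Q/III-3 un ·: Qq
Q/III-4 ? II-1×II-2: QQ|Qq|qq
Q/IV-1 un III-2×III-3: Qq
Q/IV-2 aff III-2×III-3: qq
⇒ Q over [I-1,I-2,II-1,II-2,III-1,III-2,III-3,III-4,IV-1,IV-2]: 18 consistent

II-2 ∈ {AA Qq, Aa Qq}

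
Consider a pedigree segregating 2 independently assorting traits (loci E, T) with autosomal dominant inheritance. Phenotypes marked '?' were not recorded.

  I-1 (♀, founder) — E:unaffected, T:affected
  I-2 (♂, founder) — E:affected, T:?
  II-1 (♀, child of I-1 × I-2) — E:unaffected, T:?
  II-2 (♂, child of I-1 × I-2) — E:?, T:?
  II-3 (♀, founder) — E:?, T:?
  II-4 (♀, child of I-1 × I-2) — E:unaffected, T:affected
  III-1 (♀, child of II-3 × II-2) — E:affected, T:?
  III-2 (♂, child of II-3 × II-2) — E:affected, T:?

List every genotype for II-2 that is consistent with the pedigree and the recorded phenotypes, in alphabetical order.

E/I-1 un ·: ee
E/I-2 aff ·: Ee
E/II-1 un I-1×I-2: ee
E/II-2 ? I-1×I-2: ee|Ee
E/II-3 ? ·: ee|Ee|EE
E/II-4 un I-1×I-2: ee
E/III-1 aff II-3×II-2: Ee|EE
E/III-2 aff II-3×II-2: Ee|EE
⇒ E over [I-1,I-2,II-1,II-2,II-3,II-4,III-1,III-2]: 11 consistent
T/I-1 aff ·: Tt|TT
T/I-2 ? ·: tt|Tt|TT
T/II-1 ? I-1×I-2: tt|Tt|TT
T/II-2 ? I-1×I-2: tt|Tt|TT
T/II-3 ? ·: tt|Tt|TT
T/II-4 aff I-1×I-2: Tt|TT
T/III-1 ? II-3×II-2: tt|Tt|TT
T/III-2 ? II-3×II-2: tt|Tt|TT
⇒ T over [I-1,I-2,II-1,II-2,II-3,II-4,III-1,III-2]: 427 consistent

II-2 ∈ {Ee TT, Ee Tt, Ee tt, ee TT, ee Tt, ee tt}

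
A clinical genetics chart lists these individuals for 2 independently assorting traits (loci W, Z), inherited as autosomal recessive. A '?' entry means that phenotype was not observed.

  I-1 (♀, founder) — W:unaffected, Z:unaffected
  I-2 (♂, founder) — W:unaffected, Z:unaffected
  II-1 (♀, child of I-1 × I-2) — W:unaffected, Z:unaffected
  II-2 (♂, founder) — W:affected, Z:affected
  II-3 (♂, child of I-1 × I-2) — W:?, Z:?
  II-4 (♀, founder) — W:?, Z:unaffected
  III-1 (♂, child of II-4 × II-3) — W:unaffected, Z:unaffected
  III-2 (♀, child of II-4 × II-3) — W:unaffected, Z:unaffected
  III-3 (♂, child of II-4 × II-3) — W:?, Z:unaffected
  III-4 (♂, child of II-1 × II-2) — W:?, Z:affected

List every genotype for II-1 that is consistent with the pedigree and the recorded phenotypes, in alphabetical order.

W/I-1 un ·: WW|Ww
W/I-2 un ·: WW|Ww
W/II-1 un I-1×I-2: WW|Ww
W/II-2 aff ·: ww
W/II-3 ? I-1×I-2: WW|Ww|ww
W/II-4 ? ·: WW|Ww|ww
W/III-1 un II-4×II-3: WW|Ww
W/III-2 un II-4×II-3: WW|Ww
W/III-3 ? II-4×II-3: WW|Ww|ww
W/III-4 ? II-1×II-2: Ww|ww
⇒ W over [I-1,I-2,II-1,II-2,II-3,II-4,III-1,III-2,III-3,III-4]: 307 consistent
Z/I-1 un ·: ZZ|Zz
Z/I-2 un ·: ZZ|Zz
Z/II-1 un I-1×I-2: Zz
Z/II-2 aff ·: zz
Z/II-3 ? I-1×I-2: ZZ|Zz|zz
Z/II-4 un ·: ZZ|Zz
Z/III-1 un II-4×II-3: ZZ|Zz
Z/III-2 un II-4×II-3: ZZ|Zz
Z/III-3 un II-4×II-3: ZZ|Zz
Z/III-4 aff II-1×II-2: zz
⇒ Z over [I-1,I-2,II-1,II-2,II-3,II-4,III-1,III-2,III-3,III-4]: 77 consistent

II-1 ∈ {WW Zz, Ww Zz}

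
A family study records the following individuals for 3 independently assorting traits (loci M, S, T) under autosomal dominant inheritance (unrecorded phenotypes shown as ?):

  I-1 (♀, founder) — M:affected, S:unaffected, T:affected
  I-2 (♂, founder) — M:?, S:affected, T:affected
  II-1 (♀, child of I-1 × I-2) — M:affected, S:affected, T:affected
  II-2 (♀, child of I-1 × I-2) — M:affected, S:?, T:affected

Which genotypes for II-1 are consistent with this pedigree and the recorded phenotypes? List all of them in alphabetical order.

II-1 ∈ {MM Ss TT, MM Ss Tt, Mm Ss TT, Mm Ss Tt}

M/I-1 aff ·: Mm|MM
M/I-2 ? ·: mm|Mm|MM
M/II-1 aff I-1×I-2: Mm|MM
M/II-2 aff I-1×I-2: Mm|MM
⇒ M over [I-1,I-2,II-1,II-2]: 15 consistent
S/I-1 un ·: ss
S/I-2 aff ·: Ss|SS
S/II-1 aff I-1×I-2: Ss
S/II-2 ? I-1×I-2: ss|Ss
⇒ S over [I-1,I-2,II-1,II-2]: 3 consistent
T/I-1 aff ·: Tt|TT
T/I-2 aff ·: Tt|TT
T/II-1 aff I-1×I-2: Tt|TT
T/II-2 aff I-1×I-2: Tt|TT
⇒ T over [I-1,I-2,II-1,II-2]: 13 consistent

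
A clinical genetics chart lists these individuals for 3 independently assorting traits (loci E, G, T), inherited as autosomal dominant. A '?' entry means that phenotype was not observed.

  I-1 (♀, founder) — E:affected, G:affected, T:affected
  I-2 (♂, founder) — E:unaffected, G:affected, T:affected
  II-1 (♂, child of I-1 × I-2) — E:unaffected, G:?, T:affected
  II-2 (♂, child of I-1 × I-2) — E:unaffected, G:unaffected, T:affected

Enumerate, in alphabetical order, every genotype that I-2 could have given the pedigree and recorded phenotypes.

I-2 ∈ {ee Gg TT, ee Gg Tt}

E/I-1 aff ·: Ee
E/I-2 un ·: ee
E/II-1 un I-1×I-2: ee
E/II-2 un I-1×I-2: ee
⇒ E over [I-1,I-2,II-1,II-2]: 1 consistent
G/I-1 aff ·: Gg
G/I-2 aff ·: Gg
G/II-1 ? I-1×I-2: gg|Gg|GG
G/II-2 un I-1×I-2: gg
⇒ G over [I-1,I-2,II-1,II-2]: 3 consistent
T/I-1 aff ·: Tt|TT
T/I-2 aff ·: Tt|TT
T/II-1 aff I-1×I-2: Tt|TT
T/II-2 aff I-1×I-2: Tt|TT
⇒ T over [I-1,I-2,II-1,II-2]: 13 consistent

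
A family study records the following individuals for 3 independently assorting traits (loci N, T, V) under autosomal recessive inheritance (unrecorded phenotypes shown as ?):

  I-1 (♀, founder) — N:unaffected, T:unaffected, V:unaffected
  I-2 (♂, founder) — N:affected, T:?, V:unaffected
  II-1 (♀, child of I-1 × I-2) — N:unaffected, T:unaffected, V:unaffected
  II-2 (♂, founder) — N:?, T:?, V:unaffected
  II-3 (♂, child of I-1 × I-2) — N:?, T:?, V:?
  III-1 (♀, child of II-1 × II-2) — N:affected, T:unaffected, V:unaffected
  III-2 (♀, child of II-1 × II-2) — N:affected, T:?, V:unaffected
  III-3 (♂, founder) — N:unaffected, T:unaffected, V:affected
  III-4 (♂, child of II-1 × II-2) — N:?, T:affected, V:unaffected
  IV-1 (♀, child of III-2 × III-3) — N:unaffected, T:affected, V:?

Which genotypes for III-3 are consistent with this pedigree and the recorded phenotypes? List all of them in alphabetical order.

III-3 ∈ {NN Tt vv, Nn Tt vv}

N/I-1 un ·: NN|Nn
N/I-2 aff ·: nn
N/II-1 un I-1×I-2: Nn
N/II-2 ? ·: Nn|nn
N/II-3 ? I-1×I-2: Nn|nn
N/III-1 aff II-1×II-2: nn
N/III-2 aff II-1×II-2: nn
N/III-3 un ·: NN|Nn
N/III-4 ? II-1×II-2: NN|Nn|nn
N/IV-1 un III-2×III-3: Nn
⇒ N over [I-1,I-2,II-1,II-2,II-3,III-1,III-2,III-3,III-4,IV-1]: 30 consistent
T/I-1 un ·: TT|Tt
T/I-2 ? ·: TT|Tt|tt
T/II-1 un I-1×I-2: Tt
T/II-2 ? ·: Tt|tt
T/II-3 ? I-1×I-2: TT|Tt|tt
T/III-1 un II-1×II-2: TT|Tt
T/III-2 ? II-1×II-2: Tt|tt
T/III-3 un ·: Tt
T/III-4 aff II-1×II-2: tt
T/IV-1 aff III-2×III-3: tt
⇒ T over [I-1,I-2,II-1,II-2,II-3,III-1,III-2,III-3,III-4,IV-1]: 60 consistent
V/I-1 un ·: VV|Vv
V/I-2 un ·: VV|Vv
V/II-1 un I-1×I-2: VV|Vv
V/II-2 un ·: VV|Vv
V/II-3 ? I-1×I-2: VV|Vv|vv
V/III-1 un II-1×II-2: VV|Vv
V/III-2 un II-1×II-2: VV|Vv
V/III-3 aff ·: vv
V/III-4 un II-1×II-2: VV|Vv
V/IV-1 ? III-2×III-3: Vv|vv
⇒ V over [I-1,I-2,II-1,II-2,II-3,III-1,III-2,III-3,III-4,IV-1]: 272 consistent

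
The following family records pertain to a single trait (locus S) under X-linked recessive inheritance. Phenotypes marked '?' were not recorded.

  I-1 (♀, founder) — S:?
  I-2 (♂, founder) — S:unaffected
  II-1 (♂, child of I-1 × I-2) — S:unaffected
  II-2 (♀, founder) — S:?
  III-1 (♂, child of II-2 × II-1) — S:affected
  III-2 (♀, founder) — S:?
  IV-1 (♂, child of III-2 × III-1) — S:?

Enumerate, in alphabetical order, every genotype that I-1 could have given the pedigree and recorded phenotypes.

I-1 ∈ {X^SX^S, X^SX^s}

S/I-1 ? ·: X^SX^S|X^SX^s
S/I-2 un ·: X^SY
S/II-1 un I-1×I-2: X^SY
S/II-2 ? ·: X^SX^s|X^sX^s
S/III-1 aff II-2×II-1: X^sY
S/III-2 ? ·: X^SX^S|X^SX^s|X^sX^s
S/IV-1 ? III-2×III-1: X^SY|X^sY
⇒ S over [I-1,I-2,II-1,II-2,III-1,III-2,IV-1]: 16 consistent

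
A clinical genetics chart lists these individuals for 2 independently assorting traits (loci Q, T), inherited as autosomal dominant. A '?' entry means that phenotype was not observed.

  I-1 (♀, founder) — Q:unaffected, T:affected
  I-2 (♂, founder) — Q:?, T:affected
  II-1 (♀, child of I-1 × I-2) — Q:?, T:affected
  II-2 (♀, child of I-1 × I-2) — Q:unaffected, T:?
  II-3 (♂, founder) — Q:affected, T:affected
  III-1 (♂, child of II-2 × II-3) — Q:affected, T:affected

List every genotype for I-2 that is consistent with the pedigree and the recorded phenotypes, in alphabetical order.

I-2 ∈ {Qq TT, Qq Tt, qq TT, qq Tt}

Q/I-1 un ·: qq
Q/I-2 ? ·: qq|Qq
Q/II-1 ? I-1×I-2: qq|Qq
Q/II-2 un I-1×I-2: qq
Q/II-3 aff ·: Qq|QQ
Q/III-1 aff II-2×II-3: Qq
⇒ Q over [I-1,I-2,II-1,II-2,II-3,III-1]: 6 consistent
T/I-1 aff ·: Tt|TT
T/I-2 aff ·: Tt|TT
T/II-1 aff I-1×I-2: Tt|TT
T/II-2 ? I-1×I-2: tt|Tt|TT
T/II-3 aff ·: Tt|TT
T/III-1 aff II-2×II-3: Tt|TT
⇒ T over [I-1,I-2,II-1,II-2,II-3,III-1]: 49 consistent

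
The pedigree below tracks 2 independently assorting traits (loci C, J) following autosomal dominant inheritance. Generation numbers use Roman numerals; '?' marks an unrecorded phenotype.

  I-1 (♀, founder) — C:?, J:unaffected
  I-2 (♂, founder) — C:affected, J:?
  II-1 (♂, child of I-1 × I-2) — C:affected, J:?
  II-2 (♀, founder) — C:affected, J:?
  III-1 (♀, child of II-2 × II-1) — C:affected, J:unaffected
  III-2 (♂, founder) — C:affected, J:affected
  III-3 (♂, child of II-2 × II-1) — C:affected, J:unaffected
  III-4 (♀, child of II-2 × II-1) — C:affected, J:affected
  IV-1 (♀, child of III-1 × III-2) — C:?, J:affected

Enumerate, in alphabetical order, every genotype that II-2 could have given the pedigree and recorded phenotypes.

II-2 ∈ {CC Jj, CC jj, Cc Jj, Cc jj}

C/I-1 ? ·: cc|Cc|CC
C/I-2 aff ·: Cc|CC
C/II-1 aff I-1×I-2: Cc|CC
C/II-2 aff ·: Cc|CC
C/III-1 aff II-2×II-1: Cc|CC
C/III-2 aff ·: Cc|CC
C/III-3 aff II-2×II-1: Cc|CC
C/III-4 aff II-2×II-1: Cc|CC
C/IV-1 ? III-1×III-2: cc|Cc|CC
⇒ C over [I-1,I-2,II-1,II-2,III-1,III-2,III-3,III-4,IV-1]: 460 consistent
J/I-1 un ·: jj
J/I-2 ? ·: jj|Jj|JJ
J/II-1 ? I-1×I-2: jj|Jj
J/II-2 ? ·: jj|Jj
J/III-1 un II-2×II-1: jj
J/III-2 aff ·: Jj|JJ
J/III-3 un II-2×II-1: jj
J/III-4 aff II-2×II-1: Jj|JJ
J/IV-1 aff III-1×III-2: Jj
⇒ J over [I-1,I-2,II-1,II-2,III-1,III-2,III-3,III-4,IV-1]: 16 consistent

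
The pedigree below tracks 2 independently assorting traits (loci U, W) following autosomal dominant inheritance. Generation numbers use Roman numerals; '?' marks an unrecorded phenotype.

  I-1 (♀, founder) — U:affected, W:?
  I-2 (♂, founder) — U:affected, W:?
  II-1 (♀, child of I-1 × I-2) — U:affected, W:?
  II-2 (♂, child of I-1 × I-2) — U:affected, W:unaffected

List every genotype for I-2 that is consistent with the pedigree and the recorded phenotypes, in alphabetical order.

U/I-1 aff ·: Uu|UU
U/I-2 aff ·: Uu|UU
U/II-1 aff I-1×I-2: Uu|UU
U/II-2 aff I-1×I-2: Uu|UU
⇒ U over [I-1,I-2,II-1,II-2]: 13 consistent
W/I-1 ? ·: ww|Ww
W/I-2 ? ·: ww|Ww
W/II-1 ? I-1×I-2: ww|Ww|WW
W/II-2 un I-1×I-2: ww
⇒ W over [I-1,I-2,II-1,II-2]: 8 consistent

I-2 ∈ {UU Ww, UU ww, Uu Ww, Uu ww}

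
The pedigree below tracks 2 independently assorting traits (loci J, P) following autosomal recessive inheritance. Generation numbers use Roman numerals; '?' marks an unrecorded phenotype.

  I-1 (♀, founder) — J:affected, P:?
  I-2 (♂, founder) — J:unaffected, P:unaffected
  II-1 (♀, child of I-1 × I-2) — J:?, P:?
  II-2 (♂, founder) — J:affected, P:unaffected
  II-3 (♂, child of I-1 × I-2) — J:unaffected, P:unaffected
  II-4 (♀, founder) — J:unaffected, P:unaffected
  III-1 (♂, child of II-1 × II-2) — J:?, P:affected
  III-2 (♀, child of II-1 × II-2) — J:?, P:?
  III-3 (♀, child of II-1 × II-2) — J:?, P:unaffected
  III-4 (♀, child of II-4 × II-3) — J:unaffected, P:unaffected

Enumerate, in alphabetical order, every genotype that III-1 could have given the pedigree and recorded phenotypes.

III-1 ∈ {Jj pp, jj pp}

J/I-1 aff ·: jj
J/I-2 un ·: JJ|Jj
J/II-1 ? I-1×I-2: Jj|jj
J/II-2 aff ·: jj
J/II-3 un I-1×I-2: Jj
J/II-4 un ·: JJ|Jj
J/III-1 ? II-1×II-2: Jj|jj
J/III-2 ? II-1×II-2: Jj|jj
J/III-3 ? II-1×II-2: Jj|jj
J/III-4 un II-4×II-3: JJ|Jj
⇒ J over [I-1,I-2,II-1,II-2,II-3,II-4,III-1,III-2,III-3,III-4]: 68 consistent
P/I-1 ? ·: PP|Pp|pp
P/I-2 un ·: PP|Pp
P/II-1 ? I-1×I-2: Pp|pp
P/II-2 un ·: Pp
P/II-3 un I-1×I-2: PP|Pp
P/II-4 un ·: PP|Pp
P/III-1 aff II-1×II-2: pp
P/III-2 ? II-1×II-2: PP|Pp|pp
P/III-3 un II-1×II-2: PP|Pp
P/III-4 un II-4×II-3: PP|Pp
⇒ P over [I-1,I-2,II-1,II-2,II-3,II-4,III-1,III-2,III-3,III-4]: 196 consistent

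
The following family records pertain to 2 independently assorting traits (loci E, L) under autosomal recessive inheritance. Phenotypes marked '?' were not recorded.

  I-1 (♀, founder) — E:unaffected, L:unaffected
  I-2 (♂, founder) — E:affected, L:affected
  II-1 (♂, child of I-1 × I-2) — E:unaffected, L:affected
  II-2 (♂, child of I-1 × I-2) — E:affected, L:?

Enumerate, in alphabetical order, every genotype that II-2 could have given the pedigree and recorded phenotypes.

E/I-1 un ·: Ee
E/I-2 aff ·: ee
E/II-1 un I-1×I-2: Ee
E/II-2 aff I-1×I-2: ee
⇒ E over [I-1,I-2,II-1,II-2]: 1 consistent
L/I-1 un ·: Ll
L/I-2 aff ·: ll
L/II-1 aff I-1×I-2: ll
L/II-2 ? I-1×I-2: Ll|ll
⇒ L over [I-1,I-2,II-1,II-2]: 2 consistent

II-2 ∈ {ee Ll, ee ll}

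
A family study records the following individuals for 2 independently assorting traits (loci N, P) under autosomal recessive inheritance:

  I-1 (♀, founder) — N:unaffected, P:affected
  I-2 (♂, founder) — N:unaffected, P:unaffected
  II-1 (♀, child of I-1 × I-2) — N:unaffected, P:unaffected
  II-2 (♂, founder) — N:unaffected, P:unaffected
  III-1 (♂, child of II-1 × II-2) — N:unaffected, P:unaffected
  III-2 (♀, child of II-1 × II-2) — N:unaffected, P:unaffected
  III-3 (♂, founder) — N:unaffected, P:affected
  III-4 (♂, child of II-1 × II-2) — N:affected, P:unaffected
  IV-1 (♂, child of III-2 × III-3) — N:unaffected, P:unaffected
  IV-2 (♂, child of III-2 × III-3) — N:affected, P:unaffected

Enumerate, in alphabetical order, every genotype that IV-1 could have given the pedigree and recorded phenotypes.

IV-1 ∈ {NN Pp, Nn Pp}

N/I-1 un ·: NN|Nn
N/I-2 un ·: NN|Nn
N/II-1 un I-1×I-2: Nn
N/II-2 un ·: Nn
N/III-1 un II-1×II-2: NN|Nn
N/III-2 un II-1×II-2: Nn
N/III-3 un ·: Nn
N/III-4 aff II-1×II-2: nn
N/IV-1 un III-2×III-3: NN|Nn
N/IV-2 aff III-2×III-3: nn
⇒ N over [I-1,I-2,II-1,II-2,III-1,III-2,III-3,III-4,IV-1,IV-2]: 12 consistent
P/I-1 aff ·: pp
P/I-2 un ·: PP|Pp
P/II-1 un I-1×I-2: Pp
P/II-2 un ·: PP|Pp
P/III-1 un II-1×II-2: PP|Pp
P/III-2 un II-1×II-2: PP|Pp
P/III-3 aff ·: pp
P/III-4 un II-1×II-2: PP|Pp
P/IV-1 un III-2×III-3: Pp
P/IV-2 un III-2×III-3: Pp
⇒ P over [I-1,I-2,II-1,II-2,III-1,III-2,III-3,III-4,IV-1,IV-2]: 32 consistent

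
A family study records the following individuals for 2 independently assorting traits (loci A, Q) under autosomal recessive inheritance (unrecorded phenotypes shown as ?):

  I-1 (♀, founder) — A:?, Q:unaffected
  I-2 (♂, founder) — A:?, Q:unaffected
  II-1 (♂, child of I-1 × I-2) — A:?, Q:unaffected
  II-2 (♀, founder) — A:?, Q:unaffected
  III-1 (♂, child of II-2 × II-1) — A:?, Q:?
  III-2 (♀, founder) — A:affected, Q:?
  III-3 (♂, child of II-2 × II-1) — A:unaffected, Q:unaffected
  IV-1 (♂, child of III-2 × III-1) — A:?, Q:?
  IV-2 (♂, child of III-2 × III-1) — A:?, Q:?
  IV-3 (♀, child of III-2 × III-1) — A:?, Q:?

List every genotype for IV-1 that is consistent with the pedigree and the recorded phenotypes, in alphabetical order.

A/I-1 ? ·: AA|Aa|aa
A/I-2 ? ·: AA|Aa|aa
A/II-1 ? I-1×I-2: AA|Aa|aa
A/II-2 ? ·: AA|Aa|aa
A/III-1 ? II-2×II-1: AA|Aa|aa
A/III-2 aff ·: aa
A/III-3 un II-2×II-1: AA|Aa
A/IV-1 ? III-2×III-1: Aa|aa
A/IV-2 ? III-2×III-1: Aa|aa
A/IV-3 ? III-2×III-1: Aa|aa
⇒ A over [I-1,I-2,II-1,II-2,III-1,III-2,III-3,IV-1,IV-2,IV-3]: 505 consistent
Q/I-1 un ·: QQ|Qq
Q/I-2 un ·: QQ|Qq
Q/II-1 un I-1×I-2: QQ|Qq
Q/II-2 un ·: QQ|Qq
Q/III-1 ? II-2×II-1: QQ|Qq|qq
Q/III-2 ? ·: QQ|Qq|qq
Q/III-3 un II-2×II-1: QQ|Qq
Q/IV-1 ? III-2×III-1: QQ|Qq|qq
Q/IV-2 ? III-2×III-1: QQ|Qq|qq
Q/IV-3 ? III-2×III-1: QQ|Qq|qq
⇒ Q over [I-1,I-2,II-1,II-2,III-1,III-2,III-3,IV-1,IV-2,IV-3]: 1160 consistent

IV-1 ∈ {Aa QQ, Aa Qq, Aa qq, aa QQ, aa Qq, aa qq}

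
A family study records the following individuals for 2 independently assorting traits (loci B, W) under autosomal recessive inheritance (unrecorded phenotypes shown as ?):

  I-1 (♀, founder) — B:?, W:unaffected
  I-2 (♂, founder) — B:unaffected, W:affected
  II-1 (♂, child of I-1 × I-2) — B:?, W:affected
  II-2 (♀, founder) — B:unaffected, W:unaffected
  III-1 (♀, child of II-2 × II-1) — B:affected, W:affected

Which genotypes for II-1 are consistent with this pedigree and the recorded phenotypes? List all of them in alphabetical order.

II-1 ∈ {Bb ww, bb ww}

B/I-1 ? ·: BB|Bb|bb
B/I-2 un ·: BB|Bb
B/II-1 ? I-1×I-2: Bb|bb
B/II-2 un ·: Bb
B/III-1 aff II-2×II-1: bb
⇒ B over [I-1,I-2,II-1,II-2,III-1]: 7 consistent
W/I-1 un ·: Ww
W/I-2 aff ·: ww
W/II-1 aff I-1×I-2: ww
W/II-2 un ·: Ww
W/III-1 aff II-2×II-1: ww
⇒ W over [I-1,I-2,II-1,II-2,III-1]: 1 consistent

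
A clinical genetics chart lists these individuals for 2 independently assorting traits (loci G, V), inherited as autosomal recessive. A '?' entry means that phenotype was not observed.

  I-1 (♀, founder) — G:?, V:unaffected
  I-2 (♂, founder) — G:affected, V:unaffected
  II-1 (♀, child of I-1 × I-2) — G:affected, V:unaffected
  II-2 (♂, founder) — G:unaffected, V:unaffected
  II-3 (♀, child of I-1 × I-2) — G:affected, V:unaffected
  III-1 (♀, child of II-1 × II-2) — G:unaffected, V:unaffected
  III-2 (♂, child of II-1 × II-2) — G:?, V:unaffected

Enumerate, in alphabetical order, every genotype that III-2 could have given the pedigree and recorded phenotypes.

G/I-1 ? ·: Gg|gg
G/I-2 aff ·: gg
G/II-1 aff I-1×I-2: gg
G/II-2 un ·: GG|Gg
G/II-3 aff I-1×I-2: gg
G/III-1 un II-1×II-2: Gg
G/III-2 ? II-1×II-2: Gg|gg
⇒ G over [I-1,I-2,II-1,II-2,II-3,III-1,III-2]: 6 consistent
V/I-1 un ·: VV|Vv
V/I-2 un ·: VV|Vv
V/II-1 un I-1×I-2: VV|Vv
V/II-2 un ·: VV|Vv
V/II-3 un I-1×I-2: VV|Vv
V/III-1 un II-1×II-2: VV|Vv
V/III-2 un II-1×II-2: VV|Vv
⇒ V over [I-1,I-2,II-1,II-2,II-3,III-1,III-2]: 83 consistent

III-2 ∈ {Gg VV, Gg Vv, gg VV, gg Vv}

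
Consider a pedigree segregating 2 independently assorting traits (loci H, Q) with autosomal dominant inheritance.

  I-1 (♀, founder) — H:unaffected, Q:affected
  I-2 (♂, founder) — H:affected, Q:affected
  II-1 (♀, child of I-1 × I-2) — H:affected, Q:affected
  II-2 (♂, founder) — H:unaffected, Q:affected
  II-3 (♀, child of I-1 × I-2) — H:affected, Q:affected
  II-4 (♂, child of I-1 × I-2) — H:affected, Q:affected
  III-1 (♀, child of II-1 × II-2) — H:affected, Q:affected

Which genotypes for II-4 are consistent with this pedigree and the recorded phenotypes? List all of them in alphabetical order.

II-4 ∈ {Hh QQ, Hh Qq}

H/I-1 un ·: hh
H/I-2 aff ·: Hh|HH
H/II-1 aff I-1×I-2: Hh
H/II-2 un ·: hh
H/II-3 aff I-1×I-2: Hh
H/II-4 aff I-1×I-2: Hh
H/III-1 aff II-1×II-2: Hh
⇒ H over [I-1,I-2,II-1,II-2,II-3,II-4,III-1]: 2 consistent
Q/I-1 aff ·: Qq|QQ
Q/I-2 aff ·: Qq|QQ
Q/II-1 aff I-1×I-2: Qq|QQ
Q/II-2 aff ·: Qq|QQ
Q/II-3 aff I-1×I-2: Qq|QQ
Q/II-4 aff I-1×I-2: Qq|QQ
Q/III-1 aff II-1×II-2: Qq|QQ
⇒ Q over [I-1,I-2,II-1,II-2,II-3,II-4,III-1]: 87 consistent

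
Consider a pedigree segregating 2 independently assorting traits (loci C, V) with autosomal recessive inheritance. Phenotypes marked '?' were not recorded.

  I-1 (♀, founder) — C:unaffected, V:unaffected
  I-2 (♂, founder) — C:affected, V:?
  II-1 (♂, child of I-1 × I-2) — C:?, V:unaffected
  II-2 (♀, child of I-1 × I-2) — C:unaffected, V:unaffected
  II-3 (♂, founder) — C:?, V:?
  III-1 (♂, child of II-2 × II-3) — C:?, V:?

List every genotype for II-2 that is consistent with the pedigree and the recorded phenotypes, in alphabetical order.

C/I-1 un ·: CC|Cc
C/I-2 aff ·: cc
C/II-1 ? I-1×I-2: Cc|cc
C/II-2 un I-1×I-2: Cc
C/II-3 ? ·: CC|Cc|cc
C/III-1 ? II-2×II-3: CC|Cc|cc
⇒ C over [I-1,I-2,II-1,II-2,II-3,III-1]: 21 consistent
V/I-1 un ·: VV|Vv
V/I-2 ? ·: VV|Vv|vv
V/II-1 un I-1×I-2: VV|Vv
V/II-2 un I-1×I-2: VV|Vv
V/II-3 ? ·: VV|Vv|vv
V/III-1 ? II-2×II-3: VV|Vv|vv
⇒ V over [I-1,I-2,II-1,II-2,II-3,III-1]: 84 consistent

II-2 ∈ {Cc VV, Cc Vv}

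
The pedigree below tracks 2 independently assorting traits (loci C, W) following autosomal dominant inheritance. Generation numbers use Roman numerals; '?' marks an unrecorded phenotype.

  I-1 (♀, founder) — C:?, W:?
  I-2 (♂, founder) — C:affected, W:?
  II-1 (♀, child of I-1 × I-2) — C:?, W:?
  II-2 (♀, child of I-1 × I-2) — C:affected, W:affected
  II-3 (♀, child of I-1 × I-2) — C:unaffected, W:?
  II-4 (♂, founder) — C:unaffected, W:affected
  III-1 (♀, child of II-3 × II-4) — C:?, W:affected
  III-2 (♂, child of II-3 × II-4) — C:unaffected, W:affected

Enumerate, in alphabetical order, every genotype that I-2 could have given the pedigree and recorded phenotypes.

C/I-1 ? ·: cc|Cc
C/I-2 aff ·: Cc
C/II-1 ? I-1×I-2: cc|Cc|CC
C/II-2 aff I-1×I-2: Cc|CC
C/II-3 un I-1×I-2: cc
C/II-4 un ·: cc
C/III-1 ? II-3×II-4: cc
C/III-2 un II-3×II-4: cc
⇒ C over [I-1,I-2,II-1,II-2,II-3,II-4,III-1,III-2]: 8 consistent
W/I-1 ? ·: ww|Ww|WW
W/I-2 ? ·: ww|Ww|WW
W/II-1 ? I-1×I-2: ww|Ww|WW
W/II-2 aff I-1×I-2: Ww|WW
W/II-3 ? I-1×I-2: ww|Ww|WW
W/II-4 aff ·: Ww|WW
W/III-1 aff II-3×II-4: Ww|WW
W/III-2 aff II-3×II-4: Ww|WW
⇒ W over [I-1,I-2,II-1,II-2,II-3,II-4,III-1,III-2]: 255 consistent

I-2 ∈ {Cc WW, Cc Ww, Cc ww}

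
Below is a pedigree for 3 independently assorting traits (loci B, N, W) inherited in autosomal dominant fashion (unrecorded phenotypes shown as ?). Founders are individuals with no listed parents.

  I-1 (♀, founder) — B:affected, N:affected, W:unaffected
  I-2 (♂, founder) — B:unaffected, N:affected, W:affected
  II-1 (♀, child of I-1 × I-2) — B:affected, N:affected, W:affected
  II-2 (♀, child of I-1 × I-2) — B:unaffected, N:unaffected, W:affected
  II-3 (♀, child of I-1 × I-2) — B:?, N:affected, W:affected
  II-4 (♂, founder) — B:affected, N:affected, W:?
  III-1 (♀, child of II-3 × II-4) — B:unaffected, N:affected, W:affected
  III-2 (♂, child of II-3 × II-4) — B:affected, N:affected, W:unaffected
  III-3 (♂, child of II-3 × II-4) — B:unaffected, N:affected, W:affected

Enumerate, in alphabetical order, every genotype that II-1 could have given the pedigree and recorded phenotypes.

II-1 ∈ {Bb NN Ww, Bb Nn Ww}

B/I-1 aff ·: Bb
B/I-2 un ·: bb
B/II-1 aff I-1×I-2: Bb
B/II-2 un I-1×I-2: bb
B/II-3 ? I-1×I-2: bb|Bb
B/II-4 aff ·: Bb
B/III-1 un II-3×II-4: bb
B/III-2 aff II-3×II-4: Bb|BB
B/III-3 un II-3×II-4: bb
⇒ B over [I-1,I-2,II-1,II-2,II-3,II-4,III-1,III-2,III-3]: 3 consistent
N/I-1 aff ·: Nn
N/I-2 aff ·: Nn
N/II-1 aff I-1×I-2: Nn|NN
N/II-2 un I-1×I-2: nn
N/II-3 aff I-1×I-2: Nn|NN
N/II-4 aff ·: Nn|NN
N/III-1 aff II-3×II-4: Nn|NN
N/III-2 aff II-3×II-4: Nn|NN
N/III-3 aff II-3×II-4: Nn|NN
⇒ N over [I-1,I-2,II-1,II-2,II-3,II-4,III-1,III-2,III-3]: 50 consistent
W/I-1 un ·: ww
W/I-2 aff ·: Ww|WW
W/II-1 aff I-1×I-2: Ww
W/II-2 aff I-1×I-2: Ww
W/II-3 aff I-1×I-2: Ww
W/II-4 ? ·: ww|Ww
W/III-1 aff II-3×II-4: Ww|WW
W/III-2 un II-3×II-4: ww
W/III-3 aff II-3×II-4: Ww|WW
⇒ W over [I-1,I-2,II-1,II-2,II-3,II-4,III-1,III-2,III-3]: 10 consistent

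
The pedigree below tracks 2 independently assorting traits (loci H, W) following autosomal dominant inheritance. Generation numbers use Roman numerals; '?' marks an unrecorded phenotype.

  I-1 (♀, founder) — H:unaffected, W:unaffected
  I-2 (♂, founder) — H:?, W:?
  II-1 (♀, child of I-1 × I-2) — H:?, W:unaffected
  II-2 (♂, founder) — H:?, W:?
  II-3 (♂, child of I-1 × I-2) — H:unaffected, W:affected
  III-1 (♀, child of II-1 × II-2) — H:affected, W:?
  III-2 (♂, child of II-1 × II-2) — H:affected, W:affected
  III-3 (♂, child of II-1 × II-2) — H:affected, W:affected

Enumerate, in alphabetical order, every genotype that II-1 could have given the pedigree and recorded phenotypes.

H/I-1 un ·: hh
H/I-2 ? ·: hh|Hh
H/II-1 ? I-1×I-2: hh|Hh
H/II-2 ? ·: hh|Hh|HH
H/II-3 un I-1×I-2: hh
H/III-1 aff II-1×II-2: Hh|HH
H/III-2 aff II-1×II-2: Hh|HH
H/III-3 aff II-1×II-2: Hh|HH
⇒ H over [I-1,I-2,II-1,II-2,II-3,III-1,III-2,III-3]: 21 consistent
W/I-1 un ·: ww
W/I-2 ? ·: Ww
W/II-1 un I-1×I-2: ww
W/II-2 ? ·: Ww|WW
W/II-3 aff I-1×I-2: Ww
W/III-1 ? II-1×II-2: ww|Ww
W/III-2 aff II-1×II-2: Ww
W/III-3 aff II-1×II-2: Ww
⇒ W over [I-1,I-2,II-1,II-2,II-3,III-1,III-2,III-3]: 3 consistent

II-1 ∈ {Hh ww, hh ww}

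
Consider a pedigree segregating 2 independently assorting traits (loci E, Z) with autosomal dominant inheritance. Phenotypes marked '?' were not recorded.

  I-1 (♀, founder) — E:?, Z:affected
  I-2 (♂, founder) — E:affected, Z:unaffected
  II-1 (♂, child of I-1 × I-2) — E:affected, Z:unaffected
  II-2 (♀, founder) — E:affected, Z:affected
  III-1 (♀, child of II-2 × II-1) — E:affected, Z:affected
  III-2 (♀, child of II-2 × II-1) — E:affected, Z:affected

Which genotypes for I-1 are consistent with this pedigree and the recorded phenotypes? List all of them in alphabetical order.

E/I-1 ? ·: ee|Ee|EE
E/I-2 aff ·: Ee|EE
E/II-1 aff I-1×I-2: Ee|EE
E/II-2 aff ·: Ee|EE
E/III-1 aff II-2×II-1: Ee|EE
E/III-2 aff II-2×II-1: Ee|EE
⇒ E over [I-1,I-2,II-1,II-2,III-1,III-2]: 60 consistent
Z/I-1 aff ·: Zz
Z/I-2 un ·: zz
Z/II-1 un I-1×I-2: zz
Z/II-2 aff ·: Zz|ZZ
Z/III-1 aff II-2×II-1: Zz
Z/III-2 aff II-2×II-1: Zz
⇒ Z over [I-1,I-2,II-1,II-2,III-1,III-2]: 2 consistent

I-1 ∈ {EE Zz, Ee Zz, ee Zz}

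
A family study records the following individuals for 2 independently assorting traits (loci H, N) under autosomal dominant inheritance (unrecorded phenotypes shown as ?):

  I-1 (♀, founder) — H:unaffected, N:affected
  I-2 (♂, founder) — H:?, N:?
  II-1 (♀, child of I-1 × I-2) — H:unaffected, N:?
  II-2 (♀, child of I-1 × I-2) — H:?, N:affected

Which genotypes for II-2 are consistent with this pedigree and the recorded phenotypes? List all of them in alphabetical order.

II-2 ∈ {Hh NN, Hh Nn, hh NN, hh Nn}

H/I-1 un ·: hh
H/I-2 ? ·: hh|Hh
H/II-1 un I-1×I-2: hh
H/II-2 ? I-1×I-2: hh|Hh
⇒ H over [I-1,I-2,II-1,II-2]: 3 consistent
N/I-1 aff ·: Nn|NN
N/I-2 ? ·: nn|Nn|NN
N/II-1 ? I-1×I-2: nn|Nn|NN
N/II-2 aff I-1×I-2: Nn|NN
⇒ N over [I-1,I-2,II-1,II-2]: 18 consistent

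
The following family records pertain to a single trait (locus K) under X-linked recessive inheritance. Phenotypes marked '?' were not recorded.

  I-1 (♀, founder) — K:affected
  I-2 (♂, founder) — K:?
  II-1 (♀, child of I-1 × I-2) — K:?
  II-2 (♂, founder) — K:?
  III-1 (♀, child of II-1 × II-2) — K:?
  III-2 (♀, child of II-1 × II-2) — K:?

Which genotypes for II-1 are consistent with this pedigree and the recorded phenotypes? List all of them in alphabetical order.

II-1 ∈ {X^KX^k, X^kX^k}

K/I-1 aff ·: X^kX^k
K/I-2 ? ·: X^KY|X^kY
K/II-1 ? I-1×I-2: X^KX^k|X^kX^k
K/II-2 ? ·: X^KY|X^kY
K/III-1 ? II-1×II-2: X^KX^K|X^KX^k|X^kX^k
K/III-2 ? II-1×II-2: X^KX^K|X^KX^k|X^kX^k
⇒ K over [I-1,I-2,II-1,II-2,III-1,III-2]: 10 consistent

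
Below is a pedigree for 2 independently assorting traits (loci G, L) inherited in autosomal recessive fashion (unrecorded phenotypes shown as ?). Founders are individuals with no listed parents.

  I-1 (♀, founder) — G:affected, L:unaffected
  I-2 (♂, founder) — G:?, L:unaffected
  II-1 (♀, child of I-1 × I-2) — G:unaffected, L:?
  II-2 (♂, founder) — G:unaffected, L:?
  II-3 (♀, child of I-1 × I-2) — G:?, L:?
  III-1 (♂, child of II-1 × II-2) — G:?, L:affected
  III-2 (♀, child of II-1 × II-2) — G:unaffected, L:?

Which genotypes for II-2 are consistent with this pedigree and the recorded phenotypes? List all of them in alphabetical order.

G/I-1 aff ·: gg
G/I-2 ? ·: GG|Gg
G/II-1 un I-1×I-2: Gg
G/II-2 un ·: GG|Gg
G/II-3 ? I-1×I-2: Gg|gg
G/III-1 ? II-1×II-2: GG|Gg|gg
G/III-2 un II-1×II-2: GG|Gg
⇒ G over [I-1,I-2,II-1,II-2,II-3,III-1,III-2]: 30 consistent
L/I-1 un ·: LL|Ll
L/I-2 un ·: LL|Ll
L/II-1 ? I-1×I-2: Ll|ll
L/II-2 ? ·: Ll|ll
L/II-3 ? I-1×I-2: LL|Ll|ll
L/III-1 aff II-1×II-2: ll
L/III-2 ? II-1×II-2: LL|Ll|ll
⇒ L over [I-1,I-2,II-1,II-2,II-3,III-1,III-2]: 44 consistent

II-2 ∈ {GG Ll, GG ll, Gg Ll, Gg ll}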